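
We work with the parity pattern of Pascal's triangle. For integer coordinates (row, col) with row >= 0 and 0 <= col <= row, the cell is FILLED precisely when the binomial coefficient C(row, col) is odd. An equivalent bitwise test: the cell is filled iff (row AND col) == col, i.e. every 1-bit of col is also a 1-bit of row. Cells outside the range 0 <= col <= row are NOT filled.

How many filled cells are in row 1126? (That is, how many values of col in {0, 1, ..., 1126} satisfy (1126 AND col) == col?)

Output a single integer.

Answer: 32

Derivation:
1126 in binary = 10001100110
popcount(1126) = number of 1-bits in 10001100110 = 5
A col c satisfies (1126 AND c) == c iff every set bit of c is also set in 1126; each of the 5 set bits of 1126 can independently be on or off in c.
count = 2^5 = 32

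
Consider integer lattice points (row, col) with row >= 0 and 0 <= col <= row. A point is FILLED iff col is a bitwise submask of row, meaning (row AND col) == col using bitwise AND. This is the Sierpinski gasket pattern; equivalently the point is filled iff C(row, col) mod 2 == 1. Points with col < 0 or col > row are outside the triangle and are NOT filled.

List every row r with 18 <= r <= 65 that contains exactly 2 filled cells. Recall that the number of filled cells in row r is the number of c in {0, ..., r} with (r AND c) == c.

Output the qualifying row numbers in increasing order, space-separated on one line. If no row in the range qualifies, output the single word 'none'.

Row r has 2^popcount(r) filled cells, so we need popcount(r) = log2(2) = 1.
Scan r = 18..65 and keep those with exactly 1 one-bits:
r=18=10010 popcount=2 -> skip
r=19=10011 popcount=3 -> skip
r=20=10100 popcount=2 -> skip
r=21=10101 popcount=3 -> skip
r=22=10110 popcount=3 -> skip
r=23=10111 popcount=4 -> skip
r=24=11000 popcount=2 -> skip
r=25=11001 popcount=3 -> skip
r=26=11010 popcount=3 -> skip
r=27=11011 popcount=4 -> skip
r=28=11100 popcount=3 -> skip
r=29=11101 popcount=4 -> skip
r=30=11110 popcount=4 -> skip
r=31=11111 popcount=5 -> skip
r=32=100000 popcount=1 -> KEEP
r=33=100001 popcount=2 -> skip
r=34=100010 popcount=2 -> skip
r=35=100011 popcount=3 -> skip
r=36=100100 popcount=2 -> skip
r=37=100101 popcount=3 -> skip
r=38=100110 popcount=3 -> skip
r=39=100111 popcount=4 -> skip
r=40=101000 popcount=2 -> skip
r=41=101001 popcount=3 -> skip
r=42=101010 popcount=3 -> skip
r=43=101011 popcount=4 -> skip
r=44=101100 popcount=3 -> skip
r=45=101101 popcount=4 -> skip
r=46=101110 popcount=4 -> skip
r=47=101111 popcount=5 -> skip
r=48=110000 popcount=2 -> skip
r=49=110001 popcount=3 -> skip
r=50=110010 popcount=3 -> skip
r=51=110011 popcount=4 -> skip
r=52=110100 popcount=3 -> skip
r=53=110101 popcount=4 -> skip
r=54=110110 popcount=4 -> skip
r=55=110111 popcount=5 -> skip
r=56=111000 popcount=3 -> skip
r=57=111001 popcount=4 -> skip
r=58=111010 popcount=4 -> skip
r=59=111011 popcount=5 -> skip
r=60=111100 popcount=4 -> skip
r=61=111101 popcount=5 -> skip
r=62=111110 popcount=5 -> skip
r=63=111111 popcount=6 -> skip
r=64=1000000 popcount=1 -> KEEP
r=65=1000001 popcount=2 -> skip
Kept rows: 32 64

Answer: 32 64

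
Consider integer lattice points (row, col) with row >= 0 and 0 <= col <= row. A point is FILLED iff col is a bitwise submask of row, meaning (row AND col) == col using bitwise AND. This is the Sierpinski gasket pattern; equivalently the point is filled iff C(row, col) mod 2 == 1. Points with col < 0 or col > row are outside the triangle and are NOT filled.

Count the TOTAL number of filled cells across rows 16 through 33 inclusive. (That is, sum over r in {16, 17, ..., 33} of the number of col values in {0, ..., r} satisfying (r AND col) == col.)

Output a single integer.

Answer: 168

Derivation:
r16=10000 pc1: +2 =2
r17=10001 pc2: +4 =6
r18=10010 pc2: +4 =10
r19=10011 pc3: +8 =18
r20=10100 pc2: +4 =22
r21=10101 pc3: +8 =30
r22=10110 pc3: +8 =38
r23=10111 pc4: +16 =54
r24=11000 pc2: +4 =58
r25=11001 pc3: +8 =66
r26=11010 pc3: +8 =74
r27=11011 pc4: +16 =90
r28=11100 pc3: +8 =98
r29=11101 pc4: +16 =114
r30=11110 pc4: +16 =130
r31=11111 pc5: +32 =162
r32=100000 pc1: +2 =164
r33=100001 pc2: +4 =168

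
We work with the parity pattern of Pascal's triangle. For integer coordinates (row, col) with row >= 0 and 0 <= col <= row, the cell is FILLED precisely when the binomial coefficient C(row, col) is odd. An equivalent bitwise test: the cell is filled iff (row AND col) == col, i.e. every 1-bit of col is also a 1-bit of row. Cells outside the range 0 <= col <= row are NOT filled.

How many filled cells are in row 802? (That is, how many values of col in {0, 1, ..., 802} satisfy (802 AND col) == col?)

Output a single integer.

802 in binary = 1100100010
popcount(802) = number of 1-bits in 1100100010 = 4
A col c satisfies (802 AND c) == c iff every set bit of c is also set in 802; each of the 4 set bits of 802 can independently be on or off in c.
count = 2^4 = 16

Answer: 16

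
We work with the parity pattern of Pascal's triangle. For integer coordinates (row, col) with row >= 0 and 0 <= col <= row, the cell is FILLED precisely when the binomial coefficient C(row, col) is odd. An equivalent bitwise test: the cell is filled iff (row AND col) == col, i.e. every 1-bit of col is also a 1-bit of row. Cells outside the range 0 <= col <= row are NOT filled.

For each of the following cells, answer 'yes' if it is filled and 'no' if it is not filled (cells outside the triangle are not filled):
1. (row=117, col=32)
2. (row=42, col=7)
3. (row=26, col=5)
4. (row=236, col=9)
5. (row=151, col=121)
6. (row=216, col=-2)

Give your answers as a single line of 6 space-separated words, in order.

Answer: yes no no no no no

Derivation:
(117,32): row=0b1110101, col=0b100000, row AND col = 0b100000 = 32; 32 == 32 -> filled
(42,7): row=0b101010, col=0b111, row AND col = 0b10 = 2; 2 != 7 -> empty
(26,5): row=0b11010, col=0b101, row AND col = 0b0 = 0; 0 != 5 -> empty
(236,9): row=0b11101100, col=0b1001, row AND col = 0b1000 = 8; 8 != 9 -> empty
(151,121): row=0b10010111, col=0b1111001, row AND col = 0b10001 = 17; 17 != 121 -> empty
(216,-2): col outside [0, 216] -> not filled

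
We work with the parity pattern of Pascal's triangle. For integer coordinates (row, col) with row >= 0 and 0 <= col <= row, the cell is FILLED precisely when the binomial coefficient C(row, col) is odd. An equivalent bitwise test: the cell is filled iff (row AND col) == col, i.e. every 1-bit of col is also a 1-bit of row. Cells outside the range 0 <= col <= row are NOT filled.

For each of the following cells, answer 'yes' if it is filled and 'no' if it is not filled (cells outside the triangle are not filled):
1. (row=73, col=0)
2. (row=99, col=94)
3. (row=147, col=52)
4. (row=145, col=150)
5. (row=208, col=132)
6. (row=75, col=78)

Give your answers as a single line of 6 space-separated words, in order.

(73,0): row=0b1001001, col=0b0, row AND col = 0b0 = 0; 0 == 0 -> filled
(99,94): row=0b1100011, col=0b1011110, row AND col = 0b1000010 = 66; 66 != 94 -> empty
(147,52): row=0b10010011, col=0b110100, row AND col = 0b10000 = 16; 16 != 52 -> empty
(145,150): col outside [0, 145] -> not filled
(208,132): row=0b11010000, col=0b10000100, row AND col = 0b10000000 = 128; 128 != 132 -> empty
(75,78): col outside [0, 75] -> not filled

Answer: yes no no no no no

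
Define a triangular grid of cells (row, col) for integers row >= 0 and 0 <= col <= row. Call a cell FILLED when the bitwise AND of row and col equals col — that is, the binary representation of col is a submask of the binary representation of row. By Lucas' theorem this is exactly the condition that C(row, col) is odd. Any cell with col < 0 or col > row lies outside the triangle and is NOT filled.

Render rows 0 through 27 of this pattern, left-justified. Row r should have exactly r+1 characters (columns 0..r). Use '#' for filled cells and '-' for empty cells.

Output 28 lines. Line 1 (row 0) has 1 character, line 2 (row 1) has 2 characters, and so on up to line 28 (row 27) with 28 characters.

r0=0: #
r1=1: ##
r2=10: #-#
r3=11: ####
r4=100: #---#
r5=101: ##--##
r6=110: #-#-#-#
r7=111: ########
r8=1000: #-------#
r9=1001: ##------##
r10=1010: #-#-----#-#
r11=1011: ####----####
r12=1100: #---#---#---#
r13=1101: ##--##--##--##
r14=1110: #-#-#-#-#-#-#-#
r15=1111: ################
r16=10000: #---------------#
r17=10001: ##--------------##
r18=10010: #-#-------------#-#
r19=10011: ####------------####
r20=10100: #---#-----------#---#
r21=10101: ##--##----------##--##
r22=10110: #-#-#-#---------#-#-#-#
r23=10111: ########--------########
r24=11000: #-------#-------#-------#
r25=11001: ##------##------##------##
r26=11010: #-#-----#-#-----#-#-----#-#
r27=11011: ####----####----####----####

Answer: #
##
#-#
####
#---#
##--##
#-#-#-#
########
#-------#
##------##
#-#-----#-#
####----####
#---#---#---#
##--##--##--##
#-#-#-#-#-#-#-#
################
#---------------#
##--------------##
#-#-------------#-#
####------------####
#---#-----------#---#
##--##----------##--##
#-#-#-#---------#-#-#-#
########--------########
#-------#-------#-------#
##------##------##------##
#-#-----#-#-----#-#-----#-#
####----####----####----####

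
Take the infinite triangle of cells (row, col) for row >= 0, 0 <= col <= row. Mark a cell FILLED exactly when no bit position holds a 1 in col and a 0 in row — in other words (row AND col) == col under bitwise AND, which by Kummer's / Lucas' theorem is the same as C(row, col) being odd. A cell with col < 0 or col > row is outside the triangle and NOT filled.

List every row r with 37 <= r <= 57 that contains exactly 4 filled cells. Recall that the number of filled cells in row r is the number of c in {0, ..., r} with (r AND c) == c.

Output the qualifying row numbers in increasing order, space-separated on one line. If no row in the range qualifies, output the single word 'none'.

Row r has 2^popcount(r) filled cells, so we need popcount(r) = log2(4) = 2.
Scan r = 37..57 and keep those with exactly 2 one-bits:
r=37=100101 popcount=3 -> skip
r=38=100110 popcount=3 -> skip
r=39=100111 popcount=4 -> skip
r=40=101000 popcount=2 -> KEEP
r=41=101001 popcount=3 -> skip
r=42=101010 popcount=3 -> skip
r=43=101011 popcount=4 -> skip
r=44=101100 popcount=3 -> skip
r=45=101101 popcount=4 -> skip
r=46=101110 popcount=4 -> skip
r=47=101111 popcount=5 -> skip
r=48=110000 popcount=2 -> KEEP
r=49=110001 popcount=3 -> skip
r=50=110010 popcount=3 -> skip
r=51=110011 popcount=4 -> skip
r=52=110100 popcount=3 -> skip
r=53=110101 popcount=4 -> skip
r=54=110110 popcount=4 -> skip
r=55=110111 popcount=5 -> skip
r=56=111000 popcount=3 -> skip
r=57=111001 popcount=4 -> skip
Kept rows: 40 48

Answer: 40 48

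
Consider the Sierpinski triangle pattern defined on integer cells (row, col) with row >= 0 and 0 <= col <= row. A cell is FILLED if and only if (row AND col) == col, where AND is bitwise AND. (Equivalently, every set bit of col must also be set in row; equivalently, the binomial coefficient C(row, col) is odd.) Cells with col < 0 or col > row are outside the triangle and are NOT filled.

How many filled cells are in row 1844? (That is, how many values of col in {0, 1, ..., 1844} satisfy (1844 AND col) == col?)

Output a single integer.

1844 in binary = 11100110100
popcount(1844) = number of 1-bits in 11100110100 = 6
A col c satisfies (1844 AND c) == c iff every set bit of c is also set in 1844; each of the 6 set bits of 1844 can independently be on or off in c.
count = 2^6 = 64

Answer: 64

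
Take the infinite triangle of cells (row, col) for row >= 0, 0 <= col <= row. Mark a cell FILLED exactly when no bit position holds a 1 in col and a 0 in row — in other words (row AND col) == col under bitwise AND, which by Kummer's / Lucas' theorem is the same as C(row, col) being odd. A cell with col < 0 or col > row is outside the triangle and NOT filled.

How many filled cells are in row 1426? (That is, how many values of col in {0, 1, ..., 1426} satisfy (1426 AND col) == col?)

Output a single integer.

Answer: 32

Derivation:
1426 in binary = 10110010010
popcount(1426) = number of 1-bits in 10110010010 = 5
A col c satisfies (1426 AND c) == c iff every set bit of c is also set in 1426; each of the 5 set bits of 1426 can independently be on or off in c.
count = 2^5 = 32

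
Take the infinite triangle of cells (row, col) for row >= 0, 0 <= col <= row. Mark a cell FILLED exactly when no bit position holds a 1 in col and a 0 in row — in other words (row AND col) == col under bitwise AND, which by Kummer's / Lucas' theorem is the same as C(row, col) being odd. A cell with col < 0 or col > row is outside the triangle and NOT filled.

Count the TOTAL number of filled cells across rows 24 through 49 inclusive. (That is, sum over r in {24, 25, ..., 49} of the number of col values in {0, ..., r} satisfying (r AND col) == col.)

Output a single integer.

Answer: 282

Derivation:
r24=11000 pc2: +4 =4
r25=11001 pc3: +8 =12
r26=11010 pc3: +8 =20
r27=11011 pc4: +16 =36
r28=11100 pc3: +8 =44
r29=11101 pc4: +16 =60
r30=11110 pc4: +16 =76
r31=11111 pc5: +32 =108
r32=100000 pc1: +2 =110
r33=100001 pc2: +4 =114
r34=100010 pc2: +4 =118
r35=100011 pc3: +8 =126
r36=100100 pc2: +4 =130
r37=100101 pc3: +8 =138
r38=100110 pc3: +8 =146
r39=100111 pc4: +16 =162
r40=101000 pc2: +4 =166
r41=101001 pc3: +8 =174
r42=101010 pc3: +8 =182
r43=101011 pc4: +16 =198
r44=101100 pc3: +8 =206
r45=101101 pc4: +16 =222
r46=101110 pc4: +16 =238
r47=101111 pc5: +32 =270
r48=110000 pc2: +4 =274
r49=110001 pc3: +8 =282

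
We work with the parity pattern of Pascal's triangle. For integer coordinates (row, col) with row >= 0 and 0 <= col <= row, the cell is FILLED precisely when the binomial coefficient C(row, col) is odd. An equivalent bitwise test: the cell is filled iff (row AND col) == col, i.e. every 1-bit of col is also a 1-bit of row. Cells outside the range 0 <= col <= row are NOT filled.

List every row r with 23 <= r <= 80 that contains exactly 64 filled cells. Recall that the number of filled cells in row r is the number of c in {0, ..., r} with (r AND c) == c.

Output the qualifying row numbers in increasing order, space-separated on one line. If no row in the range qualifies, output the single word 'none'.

Row r has 2^popcount(r) filled cells, so we need popcount(r) = log2(64) = 6.
Scan r = 23..80 and keep those with exactly 6 one-bits:
r=23=10111 popcount=4 -> skip
r=24=11000 popcount=2 -> skip
r=25=11001 popcount=3 -> skip
r=26=11010 popcount=3 -> skip
r=27=11011 popcount=4 -> skip
r=28=11100 popcount=3 -> skip
r=29=11101 popcount=4 -> skip
r=30=11110 popcount=4 -> skip
r=31=11111 popcount=5 -> skip
r=32=100000 popcount=1 -> skip
r=33=100001 popcount=2 -> skip
r=34=100010 popcount=2 -> skip
r=35=100011 popcount=3 -> skip
r=36=100100 popcount=2 -> skip
r=37=100101 popcount=3 -> skip
r=38=100110 popcount=3 -> skip
r=39=100111 popcount=4 -> skip
r=40=101000 popcount=2 -> skip
r=41=101001 popcount=3 -> skip
r=42=101010 popcount=3 -> skip
r=43=101011 popcount=4 -> skip
r=44=101100 popcount=3 -> skip
r=45=101101 popcount=4 -> skip
r=46=101110 popcount=4 -> skip
r=47=101111 popcount=5 -> skip
r=48=110000 popcount=2 -> skip
r=49=110001 popcount=3 -> skip
r=50=110010 popcount=3 -> skip
r=51=110011 popcount=4 -> skip
r=52=110100 popcount=3 -> skip
r=53=110101 popcount=4 -> skip
r=54=110110 popcount=4 -> skip
r=55=110111 popcount=5 -> skip
r=56=111000 popcount=3 -> skip
r=57=111001 popcount=4 -> skip
r=58=111010 popcount=4 -> skip
r=59=111011 popcount=5 -> skip
r=60=111100 popcount=4 -> skip
r=61=111101 popcount=5 -> skip
r=62=111110 popcount=5 -> skip
r=63=111111 popcount=6 -> KEEP
r=64=1000000 popcount=1 -> skip
r=65=1000001 popcount=2 -> skip
r=66=1000010 popcount=2 -> skip
r=67=1000011 popcount=3 -> skip
r=68=1000100 popcount=2 -> skip
r=69=1000101 popcount=3 -> skip
r=70=1000110 popcount=3 -> skip
r=71=1000111 popcount=4 -> skip
r=72=1001000 popcount=2 -> skip
r=73=1001001 popcount=3 -> skip
r=74=1001010 popcount=3 -> skip
r=75=1001011 popcount=4 -> skip
r=76=1001100 popcount=3 -> skip
r=77=1001101 popcount=4 -> skip
r=78=1001110 popcount=4 -> skip
r=79=1001111 popcount=5 -> skip
r=80=1010000 popcount=2 -> skip
Kept rows: 63

Answer: 63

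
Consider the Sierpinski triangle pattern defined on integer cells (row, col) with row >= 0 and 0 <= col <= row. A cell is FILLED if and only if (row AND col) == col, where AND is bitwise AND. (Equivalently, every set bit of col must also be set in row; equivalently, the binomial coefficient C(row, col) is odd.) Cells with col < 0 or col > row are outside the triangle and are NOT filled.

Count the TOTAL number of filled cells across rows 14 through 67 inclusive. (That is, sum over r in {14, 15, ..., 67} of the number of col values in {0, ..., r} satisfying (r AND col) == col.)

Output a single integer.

r14=1110 pc3: +8 =8
r15=1111 pc4: +16 =24
r16=10000 pc1: +2 =26
r17=10001 pc2: +4 =30
r18=10010 pc2: +4 =34
r19=10011 pc3: +8 =42
r20=10100 pc2: +4 =46
r21=10101 pc3: +8 =54
r22=10110 pc3: +8 =62
r23=10111 pc4: +16 =78
r24=11000 pc2: +4 =82
r25=11001 pc3: +8 =90
r26=11010 pc3: +8 =98
r27=11011 pc4: +16 =114
r28=11100 pc3: +8 =122
r29=11101 pc4: +16 =138
r30=11110 pc4: +16 =154
r31=11111 pc5: +32 =186
r32=100000 pc1: +2 =188
r33=100001 pc2: +4 =192
r34=100010 pc2: +4 =196
r35=100011 pc3: +8 =204
r36=100100 pc2: +4 =208
r37=100101 pc3: +8 =216
r38=100110 pc3: +8 =224
r39=100111 pc4: +16 =240
r40=101000 pc2: +4 =244
r41=101001 pc3: +8 =252
r42=101010 pc3: +8 =260
r43=101011 pc4: +16 =276
r44=101100 pc3: +8 =284
r45=101101 pc4: +16 =300
r46=101110 pc4: +16 =316
r47=101111 pc5: +32 =348
r48=110000 pc2: +4 =352
r49=110001 pc3: +8 =360
r50=110010 pc3: +8 =368
r51=110011 pc4: +16 =384
r52=110100 pc3: +8 =392
r53=110101 pc4: +16 =408
r54=110110 pc4: +16 =424
r55=110111 pc5: +32 =456
r56=111000 pc3: +8 =464
r57=111001 pc4: +16 =480
r58=111010 pc4: +16 =496
r59=111011 pc5: +32 =528
r60=111100 pc4: +16 =544
r61=111101 pc5: +32 =576
r62=111110 pc5: +32 =608
r63=111111 pc6: +64 =672
r64=1000000 pc1: +2 =674
r65=1000001 pc2: +4 =678
r66=1000010 pc2: +4 =682
r67=1000011 pc3: +8 =690

Answer: 690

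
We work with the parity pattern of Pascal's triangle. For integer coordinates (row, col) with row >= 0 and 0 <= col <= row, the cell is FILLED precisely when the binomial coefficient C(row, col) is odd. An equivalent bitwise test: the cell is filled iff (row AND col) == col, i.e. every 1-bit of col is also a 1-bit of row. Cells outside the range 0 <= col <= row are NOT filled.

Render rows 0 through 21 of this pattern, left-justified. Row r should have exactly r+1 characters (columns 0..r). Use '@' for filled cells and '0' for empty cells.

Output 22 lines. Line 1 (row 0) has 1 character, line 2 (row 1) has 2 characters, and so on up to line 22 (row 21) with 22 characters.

Answer: @
@@
@0@
@@@@
@000@
@@00@@
@0@0@0@
@@@@@@@@
@0000000@
@@000000@@
@0@00000@0@
@@@@0000@@@@
@000@000@000@
@@00@@00@@00@@
@0@0@0@0@0@0@0@
@@@@@@@@@@@@@@@@
@000000000000000@
@@00000000000000@@
@0@0000000000000@0@
@@@@000000000000@@@@
@000@00000000000@000@
@@00@@0000000000@@00@@

Derivation:
r0=0: @
r1=1: @@
r2=10: @0@
r3=11: @@@@
r4=100: @000@
r5=101: @@00@@
r6=110: @0@0@0@
r7=111: @@@@@@@@
r8=1000: @0000000@
r9=1001: @@000000@@
r10=1010: @0@00000@0@
r11=1011: @@@@0000@@@@
r12=1100: @000@000@000@
r13=1101: @@00@@00@@00@@
r14=1110: @0@0@0@0@0@0@0@
r15=1111: @@@@@@@@@@@@@@@@
r16=10000: @000000000000000@
r17=10001: @@00000000000000@@
r18=10010: @0@0000000000000@0@
r19=10011: @@@@000000000000@@@@
r20=10100: @000@00000000000@000@
r21=10101: @@00@@0000000000@@00@@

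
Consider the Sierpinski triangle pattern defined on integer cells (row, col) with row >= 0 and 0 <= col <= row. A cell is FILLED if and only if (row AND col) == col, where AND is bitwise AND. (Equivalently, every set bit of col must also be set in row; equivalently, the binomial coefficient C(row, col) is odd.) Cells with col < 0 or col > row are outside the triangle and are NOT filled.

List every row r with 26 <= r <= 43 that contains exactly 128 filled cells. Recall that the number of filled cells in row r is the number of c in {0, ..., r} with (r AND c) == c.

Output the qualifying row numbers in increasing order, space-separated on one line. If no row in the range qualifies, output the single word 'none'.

Answer: none

Derivation:
Row r has 2^popcount(r) filled cells, so we need popcount(r) = log2(128) = 7.
Scan r = 26..43 and keep those with exactly 7 one-bits:
r=26=11010 popcount=3 -> skip
r=27=11011 popcount=4 -> skip
r=28=11100 popcount=3 -> skip
r=29=11101 popcount=4 -> skip
r=30=11110 popcount=4 -> skip
r=31=11111 popcount=5 -> skip
r=32=100000 popcount=1 -> skip
r=33=100001 popcount=2 -> skip
r=34=100010 popcount=2 -> skip
r=35=100011 popcount=3 -> skip
r=36=100100 popcount=2 -> skip
r=37=100101 popcount=3 -> skip
r=38=100110 popcount=3 -> skip
r=39=100111 popcount=4 -> skip
r=40=101000 popcount=2 -> skip
r=41=101001 popcount=3 -> skip
r=42=101010 popcount=3 -> skip
r=43=101011 popcount=4 -> skip
Kept rows: none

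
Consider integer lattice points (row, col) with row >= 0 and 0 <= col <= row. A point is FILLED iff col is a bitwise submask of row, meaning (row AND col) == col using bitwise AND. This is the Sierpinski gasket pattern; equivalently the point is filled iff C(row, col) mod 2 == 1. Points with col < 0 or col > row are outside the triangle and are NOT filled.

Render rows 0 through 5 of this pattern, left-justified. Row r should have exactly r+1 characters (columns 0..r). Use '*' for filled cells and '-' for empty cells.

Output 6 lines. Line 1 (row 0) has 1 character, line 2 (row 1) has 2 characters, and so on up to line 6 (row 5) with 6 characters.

r0=0: *
r1=1: **
r2=10: *-*
r3=11: ****
r4=100: *---*
r5=101: **--**

Answer: *
**
*-*
****
*---*
**--**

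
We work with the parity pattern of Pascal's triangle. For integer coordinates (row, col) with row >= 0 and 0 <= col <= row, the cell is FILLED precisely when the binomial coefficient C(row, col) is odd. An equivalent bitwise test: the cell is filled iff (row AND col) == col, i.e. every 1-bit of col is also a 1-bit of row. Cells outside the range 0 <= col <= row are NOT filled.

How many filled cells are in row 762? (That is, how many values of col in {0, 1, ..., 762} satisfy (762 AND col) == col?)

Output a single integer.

Answer: 128

Derivation:
762 in binary = 1011111010
popcount(762) = number of 1-bits in 1011111010 = 7
A col c satisfies (762 AND c) == c iff every set bit of c is also set in 762; each of the 7 set bits of 762 can independently be on or off in c.
count = 2^7 = 128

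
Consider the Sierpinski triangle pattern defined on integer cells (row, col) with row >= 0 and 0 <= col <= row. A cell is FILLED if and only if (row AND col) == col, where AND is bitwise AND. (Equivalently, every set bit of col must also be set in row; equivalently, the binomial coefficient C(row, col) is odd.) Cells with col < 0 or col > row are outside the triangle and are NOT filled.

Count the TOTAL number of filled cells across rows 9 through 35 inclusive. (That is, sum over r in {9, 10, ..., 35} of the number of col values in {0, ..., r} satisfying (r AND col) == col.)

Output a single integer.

r9=1001 pc2: +4 =4
r10=1010 pc2: +4 =8
r11=1011 pc3: +8 =16
r12=1100 pc2: +4 =20
r13=1101 pc3: +8 =28
r14=1110 pc3: +8 =36
r15=1111 pc4: +16 =52
r16=10000 pc1: +2 =54
r17=10001 pc2: +4 =58
r18=10010 pc2: +4 =62
r19=10011 pc3: +8 =70
r20=10100 pc2: +4 =74
r21=10101 pc3: +8 =82
r22=10110 pc3: +8 =90
r23=10111 pc4: +16 =106
r24=11000 pc2: +4 =110
r25=11001 pc3: +8 =118
r26=11010 pc3: +8 =126
r27=11011 pc4: +16 =142
r28=11100 pc3: +8 =150
r29=11101 pc4: +16 =166
r30=11110 pc4: +16 =182
r31=11111 pc5: +32 =214
r32=100000 pc1: +2 =216
r33=100001 pc2: +4 =220
r34=100010 pc2: +4 =224
r35=100011 pc3: +8 =232

Answer: 232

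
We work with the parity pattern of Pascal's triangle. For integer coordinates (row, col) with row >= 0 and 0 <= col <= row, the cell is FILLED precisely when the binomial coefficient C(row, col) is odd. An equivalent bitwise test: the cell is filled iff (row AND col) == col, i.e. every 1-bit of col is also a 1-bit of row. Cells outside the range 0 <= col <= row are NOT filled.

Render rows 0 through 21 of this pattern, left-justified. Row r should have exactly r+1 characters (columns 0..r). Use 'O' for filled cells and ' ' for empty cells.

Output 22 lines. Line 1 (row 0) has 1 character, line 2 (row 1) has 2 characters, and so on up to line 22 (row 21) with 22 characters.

r0=0: O
r1=1: OO
r2=10: O O
r3=11: OOOO
r4=100: O   O
r5=101: OO  OO
r6=110: O O O O
r7=111: OOOOOOOO
r8=1000: O       O
r9=1001: OO      OO
r10=1010: O O     O O
r11=1011: OOOO    OOOO
r12=1100: O   O   O   O
r13=1101: OO  OO  OO  OO
r14=1110: O O O O O O O O
r15=1111: OOOOOOOOOOOOOOOO
r16=10000: O               O
r17=10001: OO              OO
r18=10010: O O             O O
r19=10011: OOOO            OOOO
r20=10100: O   O           O   O
r21=10101: OO  OO          OO  OO

Answer: O
OO
O O
OOOO
O   O
OO  OO
O O O O
OOOOOOOO
O       O
OO      OO
O O     O O
OOOO    OOOO
O   O   O   O
OO  OO  OO  OO
O O O O O O O O
OOOOOOOOOOOOOOOO
O               O
OO              OO
O O             O O
OOOO            OOOO
O   O           O   O
OO  OO          OO  OO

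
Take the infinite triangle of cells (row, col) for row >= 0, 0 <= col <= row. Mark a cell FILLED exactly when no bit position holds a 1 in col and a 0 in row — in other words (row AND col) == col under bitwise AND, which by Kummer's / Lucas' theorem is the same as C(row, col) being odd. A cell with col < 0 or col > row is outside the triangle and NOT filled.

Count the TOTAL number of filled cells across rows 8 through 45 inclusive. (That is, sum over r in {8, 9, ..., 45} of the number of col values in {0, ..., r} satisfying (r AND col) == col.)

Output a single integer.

Answer: 330

Derivation:
r8=1000 pc1: +2 =2
r9=1001 pc2: +4 =6
r10=1010 pc2: +4 =10
r11=1011 pc3: +8 =18
r12=1100 pc2: +4 =22
r13=1101 pc3: +8 =30
r14=1110 pc3: +8 =38
r15=1111 pc4: +16 =54
r16=10000 pc1: +2 =56
r17=10001 pc2: +4 =60
r18=10010 pc2: +4 =64
r19=10011 pc3: +8 =72
r20=10100 pc2: +4 =76
r21=10101 pc3: +8 =84
r22=10110 pc3: +8 =92
r23=10111 pc4: +16 =108
r24=11000 pc2: +4 =112
r25=11001 pc3: +8 =120
r26=11010 pc3: +8 =128
r27=11011 pc4: +16 =144
r28=11100 pc3: +8 =152
r29=11101 pc4: +16 =168
r30=11110 pc4: +16 =184
r31=11111 pc5: +32 =216
r32=100000 pc1: +2 =218
r33=100001 pc2: +4 =222
r34=100010 pc2: +4 =226
r35=100011 pc3: +8 =234
r36=100100 pc2: +4 =238
r37=100101 pc3: +8 =246
r38=100110 pc3: +8 =254
r39=100111 pc4: +16 =270
r40=101000 pc2: +4 =274
r41=101001 pc3: +8 =282
r42=101010 pc3: +8 =290
r43=101011 pc4: +16 =306
r44=101100 pc3: +8 =314
r45=101101 pc4: +16 =330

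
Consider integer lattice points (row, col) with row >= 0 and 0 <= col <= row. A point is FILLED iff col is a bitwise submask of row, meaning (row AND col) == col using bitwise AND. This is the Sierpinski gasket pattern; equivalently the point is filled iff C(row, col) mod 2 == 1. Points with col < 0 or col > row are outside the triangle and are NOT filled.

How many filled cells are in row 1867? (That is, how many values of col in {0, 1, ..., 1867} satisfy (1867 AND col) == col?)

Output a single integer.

1867 in binary = 11101001011
popcount(1867) = number of 1-bits in 11101001011 = 7
A col c satisfies (1867 AND c) == c iff every set bit of c is also set in 1867; each of the 7 set bits of 1867 can independently be on or off in c.
count = 2^7 = 128

Answer: 128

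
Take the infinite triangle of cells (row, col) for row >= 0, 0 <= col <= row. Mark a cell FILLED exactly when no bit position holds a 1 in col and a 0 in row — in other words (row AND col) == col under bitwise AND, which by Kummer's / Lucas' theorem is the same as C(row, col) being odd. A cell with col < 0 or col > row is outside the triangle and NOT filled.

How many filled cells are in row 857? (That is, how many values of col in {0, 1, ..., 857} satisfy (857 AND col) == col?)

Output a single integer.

Answer: 64

Derivation:
857 in binary = 1101011001
popcount(857) = number of 1-bits in 1101011001 = 6
A col c satisfies (857 AND c) == c iff every set bit of c is also set in 857; each of the 6 set bits of 857 can independently be on or off in c.
count = 2^6 = 64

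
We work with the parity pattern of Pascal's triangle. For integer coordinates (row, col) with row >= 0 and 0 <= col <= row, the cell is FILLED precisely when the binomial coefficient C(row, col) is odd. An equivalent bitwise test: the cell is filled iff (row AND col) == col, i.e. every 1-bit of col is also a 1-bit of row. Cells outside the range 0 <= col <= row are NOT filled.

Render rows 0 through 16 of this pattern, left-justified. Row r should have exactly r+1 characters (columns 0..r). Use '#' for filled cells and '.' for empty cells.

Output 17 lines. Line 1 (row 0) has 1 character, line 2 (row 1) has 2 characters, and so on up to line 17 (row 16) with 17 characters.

Answer: #
##
#.#
####
#...#
##..##
#.#.#.#
########
#.......#
##......##
#.#.....#.#
####....####
#...#...#...#
##..##..##..##
#.#.#.#.#.#.#.#
################
#...............#

Derivation:
r0=0: #
r1=1: ##
r2=10: #.#
r3=11: ####
r4=100: #...#
r5=101: ##..##
r6=110: #.#.#.#
r7=111: ########
r8=1000: #.......#
r9=1001: ##......##
r10=1010: #.#.....#.#
r11=1011: ####....####
r12=1100: #...#...#...#
r13=1101: ##..##..##..##
r14=1110: #.#.#.#.#.#.#.#
r15=1111: ################
r16=10000: #...............#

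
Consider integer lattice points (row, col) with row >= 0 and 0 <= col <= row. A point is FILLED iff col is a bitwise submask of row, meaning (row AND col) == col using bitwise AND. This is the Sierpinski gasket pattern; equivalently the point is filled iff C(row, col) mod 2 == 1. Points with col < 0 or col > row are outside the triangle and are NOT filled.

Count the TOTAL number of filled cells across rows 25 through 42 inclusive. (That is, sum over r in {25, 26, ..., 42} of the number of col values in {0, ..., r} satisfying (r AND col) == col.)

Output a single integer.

Answer: 178

Derivation:
r25=11001 pc3: +8 =8
r26=11010 pc3: +8 =16
r27=11011 pc4: +16 =32
r28=11100 pc3: +8 =40
r29=11101 pc4: +16 =56
r30=11110 pc4: +16 =72
r31=11111 pc5: +32 =104
r32=100000 pc1: +2 =106
r33=100001 pc2: +4 =110
r34=100010 pc2: +4 =114
r35=100011 pc3: +8 =122
r36=100100 pc2: +4 =126
r37=100101 pc3: +8 =134
r38=100110 pc3: +8 =142
r39=100111 pc4: +16 =158
r40=101000 pc2: +4 =162
r41=101001 pc3: +8 =170
r42=101010 pc3: +8 =178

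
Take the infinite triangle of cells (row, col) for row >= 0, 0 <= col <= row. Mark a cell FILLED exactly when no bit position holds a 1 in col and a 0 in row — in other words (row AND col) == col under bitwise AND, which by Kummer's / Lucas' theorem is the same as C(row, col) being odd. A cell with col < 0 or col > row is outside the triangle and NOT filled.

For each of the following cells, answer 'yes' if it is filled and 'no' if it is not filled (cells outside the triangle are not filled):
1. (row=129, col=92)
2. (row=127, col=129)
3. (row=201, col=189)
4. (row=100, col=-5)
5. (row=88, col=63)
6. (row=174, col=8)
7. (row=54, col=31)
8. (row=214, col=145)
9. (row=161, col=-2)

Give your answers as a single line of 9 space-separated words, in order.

(129,92): row=0b10000001, col=0b1011100, row AND col = 0b0 = 0; 0 != 92 -> empty
(127,129): col outside [0, 127] -> not filled
(201,189): row=0b11001001, col=0b10111101, row AND col = 0b10001001 = 137; 137 != 189 -> empty
(100,-5): col outside [0, 100] -> not filled
(88,63): row=0b1011000, col=0b111111, row AND col = 0b11000 = 24; 24 != 63 -> empty
(174,8): row=0b10101110, col=0b1000, row AND col = 0b1000 = 8; 8 == 8 -> filled
(54,31): row=0b110110, col=0b11111, row AND col = 0b10110 = 22; 22 != 31 -> empty
(214,145): row=0b11010110, col=0b10010001, row AND col = 0b10010000 = 144; 144 != 145 -> empty
(161,-2): col outside [0, 161] -> not filled

Answer: no no no no no yes no no no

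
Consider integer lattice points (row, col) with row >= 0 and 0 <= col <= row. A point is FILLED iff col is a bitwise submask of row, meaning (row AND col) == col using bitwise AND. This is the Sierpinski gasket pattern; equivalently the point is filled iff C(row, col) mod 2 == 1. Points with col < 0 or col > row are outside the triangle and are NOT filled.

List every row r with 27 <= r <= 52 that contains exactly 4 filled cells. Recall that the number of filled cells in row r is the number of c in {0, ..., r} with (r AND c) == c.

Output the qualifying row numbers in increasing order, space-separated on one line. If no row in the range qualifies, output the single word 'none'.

Answer: 33 34 36 40 48

Derivation:
Row r has 2^popcount(r) filled cells, so we need popcount(r) = log2(4) = 2.
Scan r = 27..52 and keep those with exactly 2 one-bits:
r=27=11011 popcount=4 -> skip
r=28=11100 popcount=3 -> skip
r=29=11101 popcount=4 -> skip
r=30=11110 popcount=4 -> skip
r=31=11111 popcount=5 -> skip
r=32=100000 popcount=1 -> skip
r=33=100001 popcount=2 -> KEEP
r=34=100010 popcount=2 -> KEEP
r=35=100011 popcount=3 -> skip
r=36=100100 popcount=2 -> KEEP
r=37=100101 popcount=3 -> skip
r=38=100110 popcount=3 -> skip
r=39=100111 popcount=4 -> skip
r=40=101000 popcount=2 -> KEEP
r=41=101001 popcount=3 -> skip
r=42=101010 popcount=3 -> skip
r=43=101011 popcount=4 -> skip
r=44=101100 popcount=3 -> skip
r=45=101101 popcount=4 -> skip
r=46=101110 popcount=4 -> skip
r=47=101111 popcount=5 -> skip
r=48=110000 popcount=2 -> KEEP
r=49=110001 popcount=3 -> skip
r=50=110010 popcount=3 -> skip
r=51=110011 popcount=4 -> skip
r=52=110100 popcount=3 -> skip
Kept rows: 33 34 36 40 48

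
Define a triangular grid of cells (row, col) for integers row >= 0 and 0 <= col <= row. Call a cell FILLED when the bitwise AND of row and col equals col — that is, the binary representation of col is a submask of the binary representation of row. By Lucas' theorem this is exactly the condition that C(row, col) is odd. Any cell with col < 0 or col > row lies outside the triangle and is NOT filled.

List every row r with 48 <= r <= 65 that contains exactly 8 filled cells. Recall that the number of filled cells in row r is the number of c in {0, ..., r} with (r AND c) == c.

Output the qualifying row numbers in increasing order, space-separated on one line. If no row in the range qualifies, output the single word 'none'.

Answer: 49 50 52 56

Derivation:
Row r has 2^popcount(r) filled cells, so we need popcount(r) = log2(8) = 3.
Scan r = 48..65 and keep those with exactly 3 one-bits:
r=48=110000 popcount=2 -> skip
r=49=110001 popcount=3 -> KEEP
r=50=110010 popcount=3 -> KEEP
r=51=110011 popcount=4 -> skip
r=52=110100 popcount=3 -> KEEP
r=53=110101 popcount=4 -> skip
r=54=110110 popcount=4 -> skip
r=55=110111 popcount=5 -> skip
r=56=111000 popcount=3 -> KEEP
r=57=111001 popcount=4 -> skip
r=58=111010 popcount=4 -> skip
r=59=111011 popcount=5 -> skip
r=60=111100 popcount=4 -> skip
r=61=111101 popcount=5 -> skip
r=62=111110 popcount=5 -> skip
r=63=111111 popcount=6 -> skip
r=64=1000000 popcount=1 -> skip
r=65=1000001 popcount=2 -> skip
Kept rows: 49 50 52 56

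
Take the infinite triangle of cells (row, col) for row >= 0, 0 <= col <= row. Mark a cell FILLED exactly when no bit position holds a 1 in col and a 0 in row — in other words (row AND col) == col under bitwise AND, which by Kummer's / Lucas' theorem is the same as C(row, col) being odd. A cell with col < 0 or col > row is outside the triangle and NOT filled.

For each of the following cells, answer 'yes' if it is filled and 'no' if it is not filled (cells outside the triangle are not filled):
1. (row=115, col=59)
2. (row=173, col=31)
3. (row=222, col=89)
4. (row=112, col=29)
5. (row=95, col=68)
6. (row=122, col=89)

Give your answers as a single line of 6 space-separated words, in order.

Answer: no no no no yes no

Derivation:
(115,59): row=0b1110011, col=0b111011, row AND col = 0b110011 = 51; 51 != 59 -> empty
(173,31): row=0b10101101, col=0b11111, row AND col = 0b1101 = 13; 13 != 31 -> empty
(222,89): row=0b11011110, col=0b1011001, row AND col = 0b1011000 = 88; 88 != 89 -> empty
(112,29): row=0b1110000, col=0b11101, row AND col = 0b10000 = 16; 16 != 29 -> empty
(95,68): row=0b1011111, col=0b1000100, row AND col = 0b1000100 = 68; 68 == 68 -> filled
(122,89): row=0b1111010, col=0b1011001, row AND col = 0b1011000 = 88; 88 != 89 -> empty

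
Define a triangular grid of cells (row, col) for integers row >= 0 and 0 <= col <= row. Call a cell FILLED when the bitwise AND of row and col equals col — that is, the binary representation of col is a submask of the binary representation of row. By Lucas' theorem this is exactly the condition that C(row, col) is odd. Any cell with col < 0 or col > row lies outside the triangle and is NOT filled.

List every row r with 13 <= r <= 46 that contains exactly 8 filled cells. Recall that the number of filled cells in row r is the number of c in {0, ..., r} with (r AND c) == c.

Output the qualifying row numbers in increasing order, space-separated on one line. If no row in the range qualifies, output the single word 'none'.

Row r has 2^popcount(r) filled cells, so we need popcount(r) = log2(8) = 3.
Scan r = 13..46 and keep those with exactly 3 one-bits:
r=13=1101 popcount=3 -> KEEP
r=14=1110 popcount=3 -> KEEP
r=15=1111 popcount=4 -> skip
r=16=10000 popcount=1 -> skip
r=17=10001 popcount=2 -> skip
r=18=10010 popcount=2 -> skip
r=19=10011 popcount=3 -> KEEP
r=20=10100 popcount=2 -> skip
r=21=10101 popcount=3 -> KEEP
r=22=10110 popcount=3 -> KEEP
r=23=10111 popcount=4 -> skip
r=24=11000 popcount=2 -> skip
r=25=11001 popcount=3 -> KEEP
r=26=11010 popcount=3 -> KEEP
r=27=11011 popcount=4 -> skip
r=28=11100 popcount=3 -> KEEP
r=29=11101 popcount=4 -> skip
r=30=11110 popcount=4 -> skip
r=31=11111 popcount=5 -> skip
r=32=100000 popcount=1 -> skip
r=33=100001 popcount=2 -> skip
r=34=100010 popcount=2 -> skip
r=35=100011 popcount=3 -> KEEP
r=36=100100 popcount=2 -> skip
r=37=100101 popcount=3 -> KEEP
r=38=100110 popcount=3 -> KEEP
r=39=100111 popcount=4 -> skip
r=40=101000 popcount=2 -> skip
r=41=101001 popcount=3 -> KEEP
r=42=101010 popcount=3 -> KEEP
r=43=101011 popcount=4 -> skip
r=44=101100 popcount=3 -> KEEP
r=45=101101 popcount=4 -> skip
r=46=101110 popcount=4 -> skip
Kept rows: 13 14 19 21 22 25 26 28 35 37 38 41 42 44

Answer: 13 14 19 21 22 25 26 28 35 37 38 41 42 44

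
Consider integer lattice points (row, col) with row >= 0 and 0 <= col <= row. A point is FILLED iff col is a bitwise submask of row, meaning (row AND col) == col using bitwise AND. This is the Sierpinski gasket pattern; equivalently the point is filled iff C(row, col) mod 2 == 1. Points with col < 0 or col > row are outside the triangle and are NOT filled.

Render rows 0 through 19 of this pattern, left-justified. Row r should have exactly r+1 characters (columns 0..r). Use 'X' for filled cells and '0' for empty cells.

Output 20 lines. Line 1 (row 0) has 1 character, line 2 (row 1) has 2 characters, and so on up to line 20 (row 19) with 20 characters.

Answer: X
XX
X0X
XXXX
X000X
XX00XX
X0X0X0X
XXXXXXXX
X0000000X
XX000000XX
X0X00000X0X
XXXX0000XXXX
X000X000X000X
XX00XX00XX00XX
X0X0X0X0X0X0X0X
XXXXXXXXXXXXXXXX
X000000000000000X
XX00000000000000XX
X0X0000000000000X0X
XXXX000000000000XXXX

Derivation:
r0=0: X
r1=1: XX
r2=10: X0X
r3=11: XXXX
r4=100: X000X
r5=101: XX00XX
r6=110: X0X0X0X
r7=111: XXXXXXXX
r8=1000: X0000000X
r9=1001: XX000000XX
r10=1010: X0X00000X0X
r11=1011: XXXX0000XXXX
r12=1100: X000X000X000X
r13=1101: XX00XX00XX00XX
r14=1110: X0X0X0X0X0X0X0X
r15=1111: XXXXXXXXXXXXXXXX
r16=10000: X000000000000000X
r17=10001: XX00000000000000XX
r18=10010: X0X0000000000000X0X
r19=10011: XXXX000000000000XXXX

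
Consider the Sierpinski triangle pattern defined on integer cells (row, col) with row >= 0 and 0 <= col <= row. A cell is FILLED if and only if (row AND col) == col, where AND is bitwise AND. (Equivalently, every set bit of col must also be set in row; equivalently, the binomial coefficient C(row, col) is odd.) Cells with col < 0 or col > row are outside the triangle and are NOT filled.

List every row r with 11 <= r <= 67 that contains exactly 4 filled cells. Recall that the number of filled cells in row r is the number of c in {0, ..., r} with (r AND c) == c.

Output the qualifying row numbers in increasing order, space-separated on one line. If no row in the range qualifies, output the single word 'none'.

Row r has 2^popcount(r) filled cells, so we need popcount(r) = log2(4) = 2.
Scan r = 11..67 and keep those with exactly 2 one-bits:
r=11=1011 popcount=3 -> skip
r=12=1100 popcount=2 -> KEEP
r=13=1101 popcount=3 -> skip
r=14=1110 popcount=3 -> skip
r=15=1111 popcount=4 -> skip
r=16=10000 popcount=1 -> skip
r=17=10001 popcount=2 -> KEEP
r=18=10010 popcount=2 -> KEEP
r=19=10011 popcount=3 -> skip
r=20=10100 popcount=2 -> KEEP
r=21=10101 popcount=3 -> skip
r=22=10110 popcount=3 -> skip
r=23=10111 popcount=4 -> skip
r=24=11000 popcount=2 -> KEEP
r=25=11001 popcount=3 -> skip
r=26=11010 popcount=3 -> skip
r=27=11011 popcount=4 -> skip
r=28=11100 popcount=3 -> skip
r=29=11101 popcount=4 -> skip
r=30=11110 popcount=4 -> skip
r=31=11111 popcount=5 -> skip
r=32=100000 popcount=1 -> skip
r=33=100001 popcount=2 -> KEEP
r=34=100010 popcount=2 -> KEEP
r=35=100011 popcount=3 -> skip
r=36=100100 popcount=2 -> KEEP
r=37=100101 popcount=3 -> skip
r=38=100110 popcount=3 -> skip
r=39=100111 popcount=4 -> skip
r=40=101000 popcount=2 -> KEEP
r=41=101001 popcount=3 -> skip
r=42=101010 popcount=3 -> skip
r=43=101011 popcount=4 -> skip
r=44=101100 popcount=3 -> skip
r=45=101101 popcount=4 -> skip
r=46=101110 popcount=4 -> skip
r=47=101111 popcount=5 -> skip
r=48=110000 popcount=2 -> KEEP
r=49=110001 popcount=3 -> skip
r=50=110010 popcount=3 -> skip
r=51=110011 popcount=4 -> skip
r=52=110100 popcount=3 -> skip
r=53=110101 popcount=4 -> skip
r=54=110110 popcount=4 -> skip
r=55=110111 popcount=5 -> skip
r=56=111000 popcount=3 -> skip
r=57=111001 popcount=4 -> skip
r=58=111010 popcount=4 -> skip
r=59=111011 popcount=5 -> skip
r=60=111100 popcount=4 -> skip
r=61=111101 popcount=5 -> skip
r=62=111110 popcount=5 -> skip
r=63=111111 popcount=6 -> skip
r=64=1000000 popcount=1 -> skip
r=65=1000001 popcount=2 -> KEEP
r=66=1000010 popcount=2 -> KEEP
r=67=1000011 popcount=3 -> skip
Kept rows: 12 17 18 20 24 33 34 36 40 48 65 66

Answer: 12 17 18 20 24 33 34 36 40 48 65 66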